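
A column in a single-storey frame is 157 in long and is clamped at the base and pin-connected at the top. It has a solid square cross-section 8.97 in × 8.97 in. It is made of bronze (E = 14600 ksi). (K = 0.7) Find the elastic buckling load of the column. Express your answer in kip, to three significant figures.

P_cr ≈ 6440 kip

I = a⁴/12 = 8.97⁴/12 = 539.5 in⁴
Effective length L_e = K·L = 0.7 × 157 = 109.9 in
P_cr = π²EI / L_e² = π² × 14600×10³ × 539.5 / 109.9² = 6.436×10^6 lb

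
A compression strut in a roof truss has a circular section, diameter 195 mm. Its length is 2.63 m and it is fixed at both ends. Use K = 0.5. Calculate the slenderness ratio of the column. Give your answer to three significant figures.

For a solid circle r = d/4 = 195/4 = 48.75 mm
L_e = K·L = 0.5 × 2.63 m = 1.315 m = 1315.0 mm
λ = L_e / r_min = 1315.0 / 48.75 = 27.0

λ ≈ 27.0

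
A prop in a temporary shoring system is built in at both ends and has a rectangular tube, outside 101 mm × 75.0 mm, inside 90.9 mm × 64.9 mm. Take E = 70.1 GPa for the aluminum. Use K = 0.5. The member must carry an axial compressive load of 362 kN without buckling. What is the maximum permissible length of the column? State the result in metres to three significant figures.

L_max ≈ 3.36 m

Weak-axis I_min = (h_o·b_o³ − h_i·b_i³)/12 with b_o = 75.0, b_i = 64.90 mm (shorter outer/inner sides).
I_min = (101×75.0³ − 90.90×64.90³)/12 = 1.480×10^6 mm⁴
I = 1.480×10^-6 m⁴
At the buckling limit P_cr = P = 3.620×10^5 N
From P_cr = π²EI/(K·L)²:  L = (1/K)·√(π²EI/P_cr) = (1/0.5)·√(π²×7.01×10^10×1.480×10^-6/3.620×10^5)
L = 3.36 m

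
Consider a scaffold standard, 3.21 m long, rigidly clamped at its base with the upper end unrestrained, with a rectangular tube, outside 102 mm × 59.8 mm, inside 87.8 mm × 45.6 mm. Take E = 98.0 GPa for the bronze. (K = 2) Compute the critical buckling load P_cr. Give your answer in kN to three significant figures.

P_cr ≈ 26.4 kN

Weak-axis I_min = (h_o·b_o³ − h_i·b_i³)/12 with b_o = 59.8, b_i = 45.60 mm (shorter outer/inner sides).
I_min = (102×59.8³ − 87.80×45.60³)/12 = 1.124×10^6 mm⁴
I = 1.124×10^6 mm⁴ = 1.124×10^-6 m⁴
Effective length L_e = K·L = 2 × 3.21 = 6.420 m
P_cr = π²EI / L_e² = π² × 98.0×10⁹ × 1.124×10^-6 / 6.420² = 2.638×10^4 N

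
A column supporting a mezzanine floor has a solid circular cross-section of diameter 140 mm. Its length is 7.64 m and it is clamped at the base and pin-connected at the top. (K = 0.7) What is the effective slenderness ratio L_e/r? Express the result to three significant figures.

For a solid circle r = d/4 = 140/4 = 35.00 mm
L_e = K·L = 0.7 × 7.64 m = 5.348 m = 5348.0 mm
λ = L_e / r_min = 5348.0 / 35.00 = 153

λ ≈ 153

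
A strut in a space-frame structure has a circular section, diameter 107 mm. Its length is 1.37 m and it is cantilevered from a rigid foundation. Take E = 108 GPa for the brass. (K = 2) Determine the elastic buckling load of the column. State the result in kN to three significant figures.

I = πd⁴/64 = π×107⁴/64 = 6.434×10^6 mm⁴
I = 6.434×10^6 mm⁴ = 6.434×10^-6 m⁴
Effective length L_e = K·L = 2 × 1.37 = 2.740 m
P_cr = π²EI / L_e² = π² × 108×10⁹ × 6.434×10^-6 / 2.740² = 9.135×10^5 N

P_cr ≈ 914 kN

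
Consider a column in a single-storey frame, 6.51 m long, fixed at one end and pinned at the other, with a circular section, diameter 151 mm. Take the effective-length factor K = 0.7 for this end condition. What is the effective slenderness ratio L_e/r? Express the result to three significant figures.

λ ≈ 121

For a solid circle r = d/4 = 151/4 = 37.75 mm
L_e = K·L = 0.7 × 6.51 m = 4.557 m = 4557.0 mm
λ = L_e / r_min = 4557.0 / 37.75 = 121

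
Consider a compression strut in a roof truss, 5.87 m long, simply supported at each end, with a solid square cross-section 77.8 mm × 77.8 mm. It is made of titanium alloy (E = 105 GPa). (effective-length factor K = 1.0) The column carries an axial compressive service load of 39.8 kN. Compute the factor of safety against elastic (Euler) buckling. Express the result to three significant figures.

I = a⁴/12 = 77.8⁴/12 = 3.053×10^6 mm⁴
I = 3.053×10^6 mm⁴ = 3.053×10^-6 m⁴
Effective length L_e = K·L = 1 × 5.87 = 5.870 m
P_cr = π²EI / L_e² = π² × 105×10⁹ × 3.053×10^-6 / 5.870² = 9.182×10^4 N
Factor of safety n = P_cr / P = 91.823 / 39.8 = 2.31

n ≈ 2.31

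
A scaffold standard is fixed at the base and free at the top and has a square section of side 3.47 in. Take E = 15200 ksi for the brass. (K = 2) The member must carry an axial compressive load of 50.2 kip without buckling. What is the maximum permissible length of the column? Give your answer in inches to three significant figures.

L_max ≈ 95.0 in

I = a⁴/12 = 3.47⁴/12 = 12.08 in⁴
At the buckling limit P_cr = P = 5.020×10^4 lb
From P_cr = π²EI/(K·L)²:  L = (1/K)·√(π²EI/P_cr) = (1/2)·√(π²×1.52×10^7×12.08/5.020×10^4)
L = 95.0 in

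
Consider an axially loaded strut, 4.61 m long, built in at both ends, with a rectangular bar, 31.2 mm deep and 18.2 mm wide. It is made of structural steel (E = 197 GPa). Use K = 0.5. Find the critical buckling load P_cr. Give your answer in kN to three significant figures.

P_cr ≈ 5.74 kN

Buckling occurs about the weak axis: I_min = h·b³/12 with b = 18.2 mm (the shorter side).
I_min = 31.2×18.2³/12 = 1.567×10^4 mm⁴
I = 1.567×10^4 mm⁴ = 1.567×10^-8 m⁴
Effective length L_e = K·L = 0.5 × 4.61 = 2.305 m
P_cr = π²EI / L_e² = π² × 197×10⁹ × 1.567×10^-8 / 2.305² = 5.736×10^3 N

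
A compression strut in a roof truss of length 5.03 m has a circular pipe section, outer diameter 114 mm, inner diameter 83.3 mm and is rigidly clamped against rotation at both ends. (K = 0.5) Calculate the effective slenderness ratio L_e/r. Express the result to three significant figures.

λ ≈ 71.3

d_o = 114 mm, d_i = 83.3 mm
I = π(d_o⁴ − d_i⁴)/64 = π(114⁴ − 83.30⁴)/64 = 5.927×10^6 mm⁴
A = 4.757×10^3 mm²;  r_min = √(I/A) = √(5.927×10^6/4.757×10^3) = 35.30 mm
L_e = K·L = 0.5 × 5.03 m = 2.515 m = 2515.0 mm
λ = L_e / r_min = 2515.0 / 35.30 = 71.3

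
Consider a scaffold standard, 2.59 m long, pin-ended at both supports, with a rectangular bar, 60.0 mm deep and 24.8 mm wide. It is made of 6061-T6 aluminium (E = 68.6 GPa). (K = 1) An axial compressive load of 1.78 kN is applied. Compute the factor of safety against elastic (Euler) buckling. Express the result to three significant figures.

n ≈ 4.32

Buckling occurs about the weak axis: I_min = h·b³/12 with b = 24.8 mm (the shorter side).
I_min = 60.0×24.8³/12 = 7.626×10^4 mm⁴
I = 7.626×10^4 mm⁴ = 7.626×10^-8 m⁴
Effective length L_e = K·L = 1 × 2.59 = 2.590 m
P_cr = π²EI / L_e² = π² × 68.6×10⁹ × 7.626×10^-8 / 2.590² = 7.697×10^3 N
Factor of safety n = P_cr / P = 7.6975 / 1.78 = 4.32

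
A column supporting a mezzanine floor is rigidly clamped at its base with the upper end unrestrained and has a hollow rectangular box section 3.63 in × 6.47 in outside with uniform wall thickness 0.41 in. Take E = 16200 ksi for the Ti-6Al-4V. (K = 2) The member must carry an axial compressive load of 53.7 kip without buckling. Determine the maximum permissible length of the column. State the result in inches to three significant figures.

L_max ≈ 107 in

Inner dimensions: h_i = 6.47 − 2×0.41 = 5.650 in, b_i = 3.63 − 2×0.41 = 2.810 in
Weak-axis I_min = (h_o·b_o³ − h_i·b_i³)/12 with b_o = 3.63, b_i = 2.810 in (shorter outer/inner sides).
I_min = (6.47×3.63³ − 5.650×2.810³)/12 = 15.34 in⁴
At the buckling limit P_cr = P = 5.370×10^4 lb
From P_cr = π²EI/(K·L)²:  L = (1/K)·√(π²EI/P_cr) = (1/2)·√(π²×1.62×10^7×15.34/5.370×10^4)
L = 107 in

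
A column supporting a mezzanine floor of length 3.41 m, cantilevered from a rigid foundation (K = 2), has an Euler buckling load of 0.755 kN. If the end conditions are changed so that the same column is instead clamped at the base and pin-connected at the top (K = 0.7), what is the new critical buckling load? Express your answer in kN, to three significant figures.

P_cr ≈ 6.16 kN

P_cr ∝ 1/K², so P_cr,new = P_cr,old × (K_old/K_new)² = 0.755 × (2/0.7)²
= 0.755 × 8.163 = 6.16 kN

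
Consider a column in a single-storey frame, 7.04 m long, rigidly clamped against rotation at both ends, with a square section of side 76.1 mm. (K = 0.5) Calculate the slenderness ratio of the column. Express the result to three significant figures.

λ ≈ 160

For a square r = a/√12 = 76.1/√12 = 21.97 mm
L_e = K·L = 0.5 × 7.04 m = 3.520 m = 3520.0 mm
λ = L_e / r_min = 3520.0 / 21.97 = 160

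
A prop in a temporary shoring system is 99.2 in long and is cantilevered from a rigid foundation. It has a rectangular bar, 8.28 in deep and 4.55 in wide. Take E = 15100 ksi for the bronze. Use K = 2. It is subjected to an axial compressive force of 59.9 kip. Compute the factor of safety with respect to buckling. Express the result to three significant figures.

n ≈ 4.11

Buckling occurs about the weak axis: I_min = h·b³/12 with b = 4.55 in (the shorter side).
I_min = 8.28×4.55³/12 = 65.00 in⁴
Effective length L_e = K·L = 2 × 99.2 = 198.4 in
P_cr = π²EI / L_e² = π² × 15100×10³ × 65.00 / 198.4² = 2.461×10^5 lb
Factor of safety n = P_cr / P = 246.08 / 59.9 = 4.11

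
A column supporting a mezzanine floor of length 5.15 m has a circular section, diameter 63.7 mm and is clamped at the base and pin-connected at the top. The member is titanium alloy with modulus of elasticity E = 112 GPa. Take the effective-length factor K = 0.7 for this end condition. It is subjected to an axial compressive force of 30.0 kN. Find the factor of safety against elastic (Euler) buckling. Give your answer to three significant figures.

I = πd⁴/64 = π×63.7⁴/64 = 8.082×10^5 mm⁴
I = 8.082×10^5 mm⁴ = 8.082×10^-7 m⁴
Effective length L_e = K·L = 0.7 × 5.15 = 3.605 m
P_cr = π²EI / L_e² = π² × 112×10⁹ × 8.082×10^-7 / 3.605² = 6.874×10^4 N
Factor of safety n = P_cr / P = 68.744 / 30.0 = 2.29

n ≈ 2.29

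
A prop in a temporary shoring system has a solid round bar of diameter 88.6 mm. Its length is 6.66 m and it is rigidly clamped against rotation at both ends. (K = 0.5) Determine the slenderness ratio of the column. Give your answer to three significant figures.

I = πd⁴/64 = π×88.6⁴/64 = 3.025×10^6 mm⁴
A = 6.165×10^3 mm²;  r_min = √(I/A) = √(3.025×10^6/6.165×10^3) = 22.15 mm
L_e = K·L = 0.5 × 6.66 m = 3.330 m = 3330.0 mm
λ = L_e / r_min = 3330.0 / 22.15 = 150

λ ≈ 150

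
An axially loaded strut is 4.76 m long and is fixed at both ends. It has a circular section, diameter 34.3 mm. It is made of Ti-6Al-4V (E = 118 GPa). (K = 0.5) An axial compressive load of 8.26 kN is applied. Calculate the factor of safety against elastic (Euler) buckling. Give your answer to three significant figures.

n ≈ 1.69

I = πd⁴/64 = π×34.3⁴/64 = 6.794×10^4 mm⁴
I = 6.794×10^4 mm⁴ = 6.794×10^-8 m⁴
Effective length L_e = K·L = 0.5 × 4.76 = 2.380 m
P_cr = π²EI / L_e² = π² × 118×10⁹ × 6.794×10^-8 / 2.380² = 1.397×10^4 N
Factor of safety n = P_cr / P = 13.969 / 8.26 = 1.69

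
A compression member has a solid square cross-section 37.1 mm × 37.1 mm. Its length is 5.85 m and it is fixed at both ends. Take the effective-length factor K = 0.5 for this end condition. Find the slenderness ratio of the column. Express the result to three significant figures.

λ ≈ 273

For a square r = a/√12 = 37.1/√12 = 10.71 mm
L_e = K·L = 0.5 × 5.85 m = 2.925 m = 2925.0 mm
λ = L_e / r_min = 2925.0 / 10.71 = 273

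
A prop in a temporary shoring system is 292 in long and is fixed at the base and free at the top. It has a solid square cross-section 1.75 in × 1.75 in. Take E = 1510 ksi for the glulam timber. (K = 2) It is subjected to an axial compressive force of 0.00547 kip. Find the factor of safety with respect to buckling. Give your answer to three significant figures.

I = a⁴/12 = 1.75⁴/12 = 0.7816 in⁴
Effective length L_e = K·L = 2 × 292 = 584.0 in
P_cr = π²EI / L_e² = π² × 1510×10³ × 0.7816 / 584.0² = 34.15 lb
Factor of safety n = P_cr / P = 0.034152 / 0.00547 = 6.24

n ≈ 6.24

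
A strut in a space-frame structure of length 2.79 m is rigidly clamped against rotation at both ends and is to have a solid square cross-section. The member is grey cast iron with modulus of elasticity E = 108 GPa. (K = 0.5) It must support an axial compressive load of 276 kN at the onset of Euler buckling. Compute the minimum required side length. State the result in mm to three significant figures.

L_e = K·L = 0.5 × 2.79 = 1.395 m
Required I = P_cr·L_e²/(π²E) = 2.760×10^5 × 1.395² / (π² × 1.08×10^11) = 5.039×10^-7 m⁴
I_req = 5.039×10^5 mm⁴
Solid square: I = a⁴/12  ⇒  a = (12I)^(1/4) = (12×5.039×10^5)^(1/4) = 49.6 mm

a ≈ 49.6 mm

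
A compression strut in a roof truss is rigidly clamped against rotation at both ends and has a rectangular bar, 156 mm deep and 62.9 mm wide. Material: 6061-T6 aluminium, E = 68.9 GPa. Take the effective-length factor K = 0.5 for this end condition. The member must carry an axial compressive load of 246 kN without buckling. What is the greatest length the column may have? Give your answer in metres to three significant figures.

L_max ≈ 5.98 m

Buckling occurs about the weak axis: I_min = h·b³/12 with b = 62.9 mm (the shorter side).
I_min = 156×62.9³/12 = 3.235×10^6 mm⁴
I = 3.235×10^-6 m⁴
At the buckling limit P_cr = P = 2.460×10^5 N
From P_cr = π²EI/(K·L)²:  L = (1/K)·√(π²EI/P_cr) = (1/0.5)·√(π²×6.89×10^10×3.235×10^-6/2.460×10^5)
L = 5.98 m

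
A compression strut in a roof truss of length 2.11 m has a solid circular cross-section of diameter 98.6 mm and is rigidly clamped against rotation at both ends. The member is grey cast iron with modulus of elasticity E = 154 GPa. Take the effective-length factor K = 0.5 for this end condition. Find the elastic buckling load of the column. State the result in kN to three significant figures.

P_cr ≈ 6340 kN

I = πd⁴/64 = π×98.6⁴/64 = 4.640×10^6 mm⁴
I = 4.640×10^6 mm⁴ = 4.640×10^-6 m⁴
Effective length L_e = K·L = 0.5 × 2.11 = 1.055 m
P_cr = π²EI / L_e² = π² × 154×10⁹ × 4.640×10^-6 / 1.055² = 6.336×10^6 N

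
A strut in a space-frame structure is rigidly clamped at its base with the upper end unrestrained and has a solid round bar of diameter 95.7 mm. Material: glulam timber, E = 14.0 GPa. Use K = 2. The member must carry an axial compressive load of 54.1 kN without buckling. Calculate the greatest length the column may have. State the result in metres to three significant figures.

I = πd⁴/64 = π×95.7⁴/64 = 4.117×10^6 mm⁴
I = 4.117×10^-6 m⁴
At the buckling limit P_cr = P = 5.410×10^4 N
From P_cr = π²EI/(K·L)²:  L = (1/K)·√(π²EI/P_cr) = (1/2)·√(π²×1.40×10^10×4.117×10^-6/5.410×10^4)
L = 1.62 m

L_max ≈ 1.62 m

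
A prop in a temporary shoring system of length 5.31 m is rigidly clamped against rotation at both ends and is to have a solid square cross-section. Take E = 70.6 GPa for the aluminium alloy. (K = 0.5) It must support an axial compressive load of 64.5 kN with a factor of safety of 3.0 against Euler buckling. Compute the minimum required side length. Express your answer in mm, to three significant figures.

a ≈ 69.6 mm

Required P_cr = n·P = 3.0 × 64.5 = 193.5 kN
L_e = K·L = 0.5 × 5.31 = 2.655 m
Required I = P_cr·L_e²/(π²E) = 1.935×10^5 × 2.655² / (π² × 7.06×10^10) = 1.958×10^-6 m⁴
I_req = 1.958×10^6 mm⁴
Solid square: I = a⁴/12  ⇒  a = (12I)^(1/4) = (12×1.958×10^6)^(1/4) = 69.6 mm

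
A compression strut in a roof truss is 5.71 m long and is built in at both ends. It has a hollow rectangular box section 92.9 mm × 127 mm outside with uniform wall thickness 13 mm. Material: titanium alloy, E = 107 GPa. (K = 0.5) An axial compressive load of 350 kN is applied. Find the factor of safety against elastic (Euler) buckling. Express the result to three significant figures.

n ≈ 2.21

Inner dimensions: h_i = 127 − 2×13 = 101.0 mm, b_i = 92.9 − 2×13 = 66.90 mm
Weak-axis I_min = (h_o·b_o³ − h_i·b_i³)/12 with b_o = 92.9, b_i = 66.90 mm (shorter outer/inner sides).
I_min = (127×92.9³ − 101.0×66.90³)/12 = 5.965×10^6 mm⁴
I = 5.965×10^6 mm⁴ = 5.965×10^-6 m⁴
Effective length L_e = K·L = 0.5 × 5.71 = 2.855 m
P_cr = π²EI / L_e² = π² × 107×10⁹ × 5.965×10^-6 / 2.855² = 7.729×10^5 N
Factor of safety n = P_cr / P = 772.86 / 350 = 2.21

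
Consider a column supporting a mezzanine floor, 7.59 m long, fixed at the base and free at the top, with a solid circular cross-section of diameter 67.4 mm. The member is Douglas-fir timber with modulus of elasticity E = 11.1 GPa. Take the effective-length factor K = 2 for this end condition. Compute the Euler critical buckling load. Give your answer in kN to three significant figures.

P_cr ≈ 0.482 kN

I = πd⁴/64 = π×67.4⁴/64 = 1.013×10^6 mm⁴
I = 1.013×10^6 mm⁴ = 1.013×10^-6 m⁴
Effective length L_e = K·L = 2 × 7.59 = 15.18 m
P_cr = π²EI / L_e² = π² × 11.1×10⁹ × 1.013×10^-6 / 15.18² = 481.6 N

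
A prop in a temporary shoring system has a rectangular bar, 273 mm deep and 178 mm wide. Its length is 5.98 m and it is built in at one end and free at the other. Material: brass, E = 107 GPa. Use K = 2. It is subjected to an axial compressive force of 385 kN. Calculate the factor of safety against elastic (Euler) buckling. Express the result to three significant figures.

n ≈ 2.46

Buckling occurs about the weak axis: I_min = h·b³/12 with b = 178 mm (the shorter side).
I_min = 273×178³/12 = 1.283×10^8 mm⁴
I = 1.283×10^8 mm⁴ = 1.283×10^-4 m⁴
Effective length L_e = K·L = 2 × 5.98 = 11.96 m
P_cr = π²EI / L_e² = π² × 107×10⁹ × 1.283×10^-4 / 11.96² = 9.472×10^5 N
Factor of safety n = P_cr / P = 947.25 / 385 = 2.46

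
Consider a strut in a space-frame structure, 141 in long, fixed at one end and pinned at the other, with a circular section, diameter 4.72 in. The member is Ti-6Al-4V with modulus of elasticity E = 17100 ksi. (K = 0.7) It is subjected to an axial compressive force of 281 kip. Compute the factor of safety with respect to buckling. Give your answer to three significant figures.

I = πd⁴/64 = π×4.72⁴/64 = 24.36 in⁴
Effective length L_e = K·L = 0.7 × 141 = 98.70 in
P_cr = π²EI / L_e² = π² × 17100×10³ × 24.36 / 98.70² = 4.221×10^5 lb
Factor of safety n = P_cr / P = 422.08 / 281 = 1.50

n ≈ 1.50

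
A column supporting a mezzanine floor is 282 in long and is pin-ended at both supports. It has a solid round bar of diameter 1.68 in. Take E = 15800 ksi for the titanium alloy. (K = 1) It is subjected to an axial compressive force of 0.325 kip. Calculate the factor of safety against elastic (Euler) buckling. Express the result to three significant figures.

n ≈ 2.36

I = πd⁴/64 = π×1.68⁴/64 = 0.3910 in⁴
Effective length L_e = K·L = 1 × 282 = 282.0 in
P_cr = π²EI / L_e² = π² × 15800×10³ × 0.3910 / 282.0² = 766.8 lb
Factor of safety n = P_cr / P = 0.76677 / 0.325 = 2.36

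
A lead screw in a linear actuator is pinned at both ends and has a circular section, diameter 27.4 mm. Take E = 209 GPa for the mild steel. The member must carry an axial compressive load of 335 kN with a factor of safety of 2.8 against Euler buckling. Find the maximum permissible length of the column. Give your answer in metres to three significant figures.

L_max ≈ 0.247 m

I = πd⁴/64 = π×27.4⁴/64 = 2.767×10^4 mm⁴
I = 2.767×10^-8 m⁴
Required critical load P_cr = n·P = 2.8 × 335 = 938.0 kN = 9.380×10^5 N
From P_cr = π²EI/(K·L)²:  L = (1/K)·√(π²EI/P_cr) = (1/1)·√(π²×2.09×10^11×2.767×10^-8/9.380×10^5)
L = 0.247 m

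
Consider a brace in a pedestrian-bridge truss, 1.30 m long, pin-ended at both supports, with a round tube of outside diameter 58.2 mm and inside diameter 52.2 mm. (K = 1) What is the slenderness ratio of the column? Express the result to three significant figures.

d_o = 58.2 mm, d_i = 52.2 mm
I = π(d_o⁴ − d_i⁴)/64 = π(58.2⁴ − 52.20⁴)/64 = 1.987×10^5 mm⁴
A = 520.2 mm²;  r_min = √(I/A) = √(1.987×10^5/520.2) = 19.54 mm
L_e = K·L = 1 × 1.30 m = 1.300 m = 1300.0 mm
λ = L_e / r_min = 1300.0 / 19.54 = 66.5

λ ≈ 66.5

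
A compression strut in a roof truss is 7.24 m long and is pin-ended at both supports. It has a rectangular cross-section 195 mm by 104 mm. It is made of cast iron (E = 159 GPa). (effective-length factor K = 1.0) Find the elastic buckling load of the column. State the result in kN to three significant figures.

Buckling occurs about the weak axis: I_min = h·b³/12 with b = 104 mm (the shorter side).
I_min = 195×104³/12 = 1.828×10^7 mm⁴
I = 1.828×10^7 mm⁴ = 1.828×10^-5 m⁴
Effective length L_e = K·L = 1 × 7.24 = 7.240 m
P_cr = π²EI / L_e² = π² × 159×10⁹ × 1.828×10^-5 / 7.240² = 5.472×10^5 N

P_cr ≈ 547 kN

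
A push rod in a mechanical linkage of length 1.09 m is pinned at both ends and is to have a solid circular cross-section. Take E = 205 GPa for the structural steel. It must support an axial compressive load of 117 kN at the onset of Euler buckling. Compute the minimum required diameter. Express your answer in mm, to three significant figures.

L_e = K·L = 1 × 1.09 = 1.090 m
Required I = P_cr·L_e²/(π²E) = 1.170×10^5 × 1.090² / (π² × 2.05×10^11) = 6.870×10^-8 m⁴
I_req = 6.870×10^4 mm⁴
Solid circle: I = πd⁴/64  ⇒  d = (64I/π)^(1/4) = (64×6.870×10^4/π)^(1/4) = 34.4 mm

d ≈ 34.4 mm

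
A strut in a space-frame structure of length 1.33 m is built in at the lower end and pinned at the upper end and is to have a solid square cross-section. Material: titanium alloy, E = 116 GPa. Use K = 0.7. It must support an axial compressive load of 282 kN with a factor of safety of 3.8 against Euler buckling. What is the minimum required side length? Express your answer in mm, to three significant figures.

Required P_cr = n·P = 3.8 × 282 = 1072 kN
L_e = K·L = 0.7 × 1.33 = 0.9310 m
Required I = P_cr·L_e²/(π²E) = 1.072×10^6 × 0.9310² / (π² × 1.16×10^11) = 8.113×10^-7 m⁴
I_req = 8.113×10^5 mm⁴
Solid square: I = a⁴/12  ⇒  a = (12I)^(1/4) = (12×8.113×10^5)^(1/4) = 55.9 mm

a ≈ 55.9 mm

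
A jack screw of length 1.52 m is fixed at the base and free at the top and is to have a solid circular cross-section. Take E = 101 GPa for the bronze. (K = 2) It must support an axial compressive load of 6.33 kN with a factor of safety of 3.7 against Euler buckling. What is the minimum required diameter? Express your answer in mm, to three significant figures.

d ≈ 45.9 mm

Required P_cr = n·P = 3.7 × 6.33 = 23.42 kN
L_e = K·L = 2 × 1.52 = 3.040 m
Required I = P_cr·L_e²/(π²E) = 2.342×10^4 × 3.040² / (π² × 1.01×10^11) = 2.171×10^-7 m⁴
I_req = 2.171×10^5 mm⁴
Solid circle: I = πd⁴/64  ⇒  d = (64I/π)^(1/4) = (64×2.171×10^5/π)^(1/4) = 45.9 mm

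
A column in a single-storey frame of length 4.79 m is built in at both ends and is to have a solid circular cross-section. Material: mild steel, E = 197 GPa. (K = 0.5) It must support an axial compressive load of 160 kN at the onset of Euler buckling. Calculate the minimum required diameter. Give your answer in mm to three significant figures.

d ≈ 55.7 mm

L_e = K·L = 0.5 × 4.79 = 2.395 m
Required I = P_cr·L_e²/(π²E) = 1.600×10^5 × 2.395² / (π² × 1.97×10^11) = 4.720×10^-7 m⁴
I_req = 4.720×10^5 mm⁴
Solid circle: I = πd⁴/64  ⇒  d = (64I/π)^(1/4) = (64×4.720×10^5/π)^(1/4) = 55.7 mm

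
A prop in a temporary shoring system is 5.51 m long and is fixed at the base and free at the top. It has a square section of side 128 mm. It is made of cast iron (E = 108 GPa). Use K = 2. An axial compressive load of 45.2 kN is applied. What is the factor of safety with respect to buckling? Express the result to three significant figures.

I = a⁴/12 = 128⁴/12 = 2.237×10^7 mm⁴
I = 2.237×10^7 mm⁴ = 2.237×10^-5 m⁴
Effective length L_e = K·L = 2 × 5.51 = 11.02 m
P_cr = π²EI / L_e² = π² × 108×10⁹ × 2.237×10^-5 / 11.02² = 1.963×10^5 N
Factor of safety n = P_cr / P = 196.34 / 45.2 = 4.34

n ≈ 4.34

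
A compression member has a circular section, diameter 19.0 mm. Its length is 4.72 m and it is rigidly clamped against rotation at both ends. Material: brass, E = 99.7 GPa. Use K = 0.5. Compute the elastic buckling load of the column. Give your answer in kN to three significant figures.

P_cr ≈ 1.13 kN

I = πd⁴/64 = π×19.0⁴/64 = 6.397×10^3 mm⁴
I = 6.397×10^3 mm⁴ = 6.397×10^-9 m⁴
Effective length L_e = K·L = 0.5 × 4.72 = 2.360 m
P_cr = π²EI / L_e² = π² × 99.7×10⁹ × 6.397×10^-9 / 2.360² = 1.130×10^3 N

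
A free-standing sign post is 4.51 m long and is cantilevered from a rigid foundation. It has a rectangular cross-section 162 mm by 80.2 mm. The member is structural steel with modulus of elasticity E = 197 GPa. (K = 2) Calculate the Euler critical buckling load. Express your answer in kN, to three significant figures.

P_cr ≈ 166 kN

Buckling occurs about the weak axis: I_min = h·b³/12 with b = 80.2 mm (the shorter side).
I_min = 162×80.2³/12 = 6.964×10^6 mm⁴
I = 6.964×10^6 mm⁴ = 6.964×10^-6 m⁴
Effective length L_e = K·L = 2 × 4.51 = 9.020 m
P_cr = π²EI / L_e² = π² × 197×10⁹ × 6.964×10^-6 / 9.020² = 1.664×10^5 N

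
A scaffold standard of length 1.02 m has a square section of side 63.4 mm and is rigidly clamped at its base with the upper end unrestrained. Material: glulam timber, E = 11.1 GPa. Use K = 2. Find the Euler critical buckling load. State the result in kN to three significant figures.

P_cr ≈ 35.4 kN

I = a⁴/12 = 63.4⁴/12 = 1.346×10^6 mm⁴
I = 1.346×10^6 mm⁴ = 1.346×10^-6 m⁴
Effective length L_e = K·L = 2 × 1.02 = 2.040 m
P_cr = π²EI / L_e² = π² × 11.1×10⁹ × 1.346×10^-6 / 2.040² = 3.544×10^4 N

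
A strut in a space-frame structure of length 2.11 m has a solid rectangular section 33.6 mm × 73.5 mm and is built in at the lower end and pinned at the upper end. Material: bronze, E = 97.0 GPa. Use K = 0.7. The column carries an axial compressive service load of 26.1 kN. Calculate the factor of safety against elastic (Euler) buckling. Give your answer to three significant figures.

n ≈ 3.91

Buckling occurs about the weak axis: I_min = h·b³/12 with b = 33.6 mm (the shorter side).
I_min = 73.5×33.6³/12 = 2.323×10^5 mm⁴
I = 2.323×10^5 mm⁴ = 2.323×10^-7 m⁴
Effective length L_e = K·L = 0.7 × 2.11 = 1.477 m
P_cr = π²EI / L_e² = π² × 97.0×10⁹ × 2.323×10^-7 / 1.477² = 1.020×10^5 N
Factor of safety n = P_cr / P = 101.96 / 26.1 = 3.91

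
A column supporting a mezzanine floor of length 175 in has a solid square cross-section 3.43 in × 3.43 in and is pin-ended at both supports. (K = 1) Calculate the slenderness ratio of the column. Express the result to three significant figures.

λ ≈ 177

For a square r = a/√12 = 3.43/√12 = 0.9902 in
L_e = K·L = 1 × 175 = 175.0 in
λ = L_e / r_min = 175.00 / 0.9902 = 177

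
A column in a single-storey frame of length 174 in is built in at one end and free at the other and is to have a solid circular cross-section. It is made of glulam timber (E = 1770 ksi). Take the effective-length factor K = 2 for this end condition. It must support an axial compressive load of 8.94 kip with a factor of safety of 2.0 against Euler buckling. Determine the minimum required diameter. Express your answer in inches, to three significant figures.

d ≈ 7.09 in

Required P_cr = n·P = 2.0 × 8.94 = 17.88 kip
L_e = K·L = 2 × 174 = 348.0 in
Required I = P_cr·L_e²/(π²E) = 1.788×10^4 × 348.0² / (π² × 1.77×10^6) = 124.0 in⁴
Solid circle: I = πd⁴/64  ⇒  d = (64I/π)^(1/4) = (64×124.0/π)^(1/4) = 7.09 in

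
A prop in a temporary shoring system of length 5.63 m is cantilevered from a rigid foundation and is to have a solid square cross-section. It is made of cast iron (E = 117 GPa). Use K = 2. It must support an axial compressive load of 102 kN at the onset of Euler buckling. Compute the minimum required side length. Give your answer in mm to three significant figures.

L_e = K·L = 2 × 5.63 = 11.26 m
Required I = P_cr·L_e²/(π²E) = 1.020×10^5 × 11.26² / (π² × 1.17×10^11) = 1.120×10^-5 m⁴
I_req = 1.120×10^7 mm⁴
Solid square: I = a⁴/12  ⇒  a = (12I)^(1/4) = (12×1.120×10^7)^(1/4) = 108 mm

a ≈ 108 mm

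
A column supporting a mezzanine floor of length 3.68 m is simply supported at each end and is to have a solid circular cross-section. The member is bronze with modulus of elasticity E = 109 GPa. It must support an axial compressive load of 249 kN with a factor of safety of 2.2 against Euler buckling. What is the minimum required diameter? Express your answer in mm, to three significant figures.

Required P_cr = n·P = 2.2 × 249 = 547.8 kN
L_e = K·L = 1 × 3.68 = 3.680 m
Required I = P_cr·L_e²/(π²E) = 5.478×10^5 × 3.680² / (π² × 1.09×10^11) = 6.896×10^-6 m⁴
I_req = 6.896×10^6 mm⁴
Solid circle: I = πd⁴/64  ⇒  d = (64I/π)^(1/4) = (64×6.896×10^6/π)^(1/4) = 109 mm

d ≈ 109 mm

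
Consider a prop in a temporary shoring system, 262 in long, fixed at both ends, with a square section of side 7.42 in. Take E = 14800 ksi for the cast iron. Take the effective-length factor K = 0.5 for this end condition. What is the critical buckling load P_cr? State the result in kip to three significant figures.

I = a⁴/12 = 7.42⁴/12 = 252.6 in⁴
Effective length L_e = K·L = 0.5 × 262 = 131.0 in
P_cr = π²EI / L_e² = π² × 14800×10³ × 252.6 / 131.0² = 2.150×10^6 lb

P_cr ≈ 2150 kip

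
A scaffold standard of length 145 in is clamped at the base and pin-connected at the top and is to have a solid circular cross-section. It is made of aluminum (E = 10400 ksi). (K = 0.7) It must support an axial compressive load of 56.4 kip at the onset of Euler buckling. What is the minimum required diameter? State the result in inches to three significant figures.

d ≈ 3.28 in

L_e = K·L = 0.7 × 145 = 101.5 in
Required I = P_cr·L_e²/(π²E) = 5.640×10^4 × 101.5² / (π² × 1.04×10^7) = 5.661 in⁴
Solid circle: I = πd⁴/64  ⇒  d = (64I/π)^(1/4) = (64×5.661/π)^(1/4) = 3.28 in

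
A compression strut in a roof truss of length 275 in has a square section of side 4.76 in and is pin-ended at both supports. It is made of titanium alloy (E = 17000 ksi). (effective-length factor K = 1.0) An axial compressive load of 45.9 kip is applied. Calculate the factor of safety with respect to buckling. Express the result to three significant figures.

n ≈ 2.07

I = a⁴/12 = 4.76⁴/12 = 42.78 in⁴
Effective length L_e = K·L = 1 × 275 = 275.0 in
P_cr = π²EI / L_e² = π² × 17000×10³ × 42.78 / 275.0² = 9.491×10^4 lb
Factor of safety n = P_cr / P = 94.914 / 45.9 = 2.07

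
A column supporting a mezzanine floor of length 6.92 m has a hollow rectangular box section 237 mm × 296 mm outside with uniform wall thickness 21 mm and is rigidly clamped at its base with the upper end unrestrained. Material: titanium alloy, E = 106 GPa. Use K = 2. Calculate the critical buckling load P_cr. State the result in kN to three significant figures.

P_cr ≈ 936 kN

Inner dimensions: h_i = 296 − 2×21 = 254.0 mm, b_i = 237 − 2×21 = 195.0 mm
Weak-axis I_min = (h_o·b_o³ − h_i·b_i³)/12 with b_o = 237, b_i = 195.0 mm (shorter outer/inner sides).
I_min = (296×237³ − 254.0×195.0³)/12 = 1.714×10^8 mm⁴
I = 1.714×10^8 mm⁴ = 1.714×10^-4 m⁴
Effective length L_e = K·L = 2 × 6.92 = 13.84 m
P_cr = π²EI / L_e² = π² × 106×10⁹ × 1.714×10^-4 / 13.84² = 9.362×10^5 N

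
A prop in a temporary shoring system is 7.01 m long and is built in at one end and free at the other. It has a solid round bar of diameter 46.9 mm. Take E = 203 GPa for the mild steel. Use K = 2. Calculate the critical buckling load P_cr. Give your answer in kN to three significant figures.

P_cr ≈ 2.42 kN

I = πd⁴/64 = π×46.9⁴/64 = 2.375×10^5 mm⁴
I = 2.375×10^5 mm⁴ = 2.375×10^-7 m⁴
Effective length L_e = K·L = 2 × 7.01 = 14.02 m
P_cr = π²EI / L_e² = π² × 203×10⁹ × 2.375×10^-7 / 14.02² = 2.421×10^3 N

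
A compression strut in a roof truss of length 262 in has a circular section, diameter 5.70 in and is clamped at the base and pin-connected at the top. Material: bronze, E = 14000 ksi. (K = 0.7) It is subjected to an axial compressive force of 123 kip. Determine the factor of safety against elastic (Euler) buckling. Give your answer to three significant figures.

n ≈ 1.73

I = πd⁴/64 = π×5.70⁴/64 = 51.82 in⁴
Effective length L_e = K·L = 0.7 × 262 = 183.4 in
P_cr = π²EI / L_e² = π² × 14000×10³ × 51.82 / 183.4² = 2.129×10^5 lb
Factor of safety n = P_cr / P = 212.86 / 123 = 1.73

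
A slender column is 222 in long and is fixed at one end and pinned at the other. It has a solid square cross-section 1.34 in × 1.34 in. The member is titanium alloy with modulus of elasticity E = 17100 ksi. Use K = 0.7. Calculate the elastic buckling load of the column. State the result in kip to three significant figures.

P_cr ≈ 1.88 kip

I = a⁴/12 = 1.34⁴/12 = 0.2687 in⁴
Effective length L_e = K·L = 0.7 × 222 = 155.4 in
P_cr = π²EI / L_e² = π² × 17100×10³ × 0.2687 / 155.4² = 1.878×10^3 lb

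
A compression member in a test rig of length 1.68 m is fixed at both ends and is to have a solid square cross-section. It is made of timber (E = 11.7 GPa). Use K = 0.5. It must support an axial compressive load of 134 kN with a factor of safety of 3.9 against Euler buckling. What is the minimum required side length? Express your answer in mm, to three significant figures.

Required P_cr = n·P = 3.9 × 134 = 522.6 kN
L_e = K·L = 0.5 × 1.68 = 0.8400 m
Required I = P_cr·L_e²/(π²E) = 5.226×10^5 × 0.8400² / (π² × 1.17×10^10) = 3.193×10^-6 m⁴
I_req = 3.193×10^6 mm⁴
Solid square: I = a⁴/12  ⇒  a = (12I)^(1/4) = (12×3.193×10^6)^(1/4) = 78.7 mm

a ≈ 78.7 mm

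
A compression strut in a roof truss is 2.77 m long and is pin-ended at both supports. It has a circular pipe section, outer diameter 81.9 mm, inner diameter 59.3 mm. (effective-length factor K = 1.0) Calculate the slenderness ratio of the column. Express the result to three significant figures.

λ ≈ 110

d_o = 81.9 mm, d_i = 59.3 mm
I = π(d_o⁴ − d_i⁴)/64 = π(81.9⁴ − 59.30⁴)/64 = 1.602×10^6 mm⁴
A = 2.506×10^3 mm²;  r_min = √(I/A) = √(1.602×10^6/2.506×10^3) = 25.28 mm
L_e = K·L = 1 × 2.77 m = 2.770 m = 2770.0 mm
λ = L_e / r_min = 2770.0 / 25.28 = 110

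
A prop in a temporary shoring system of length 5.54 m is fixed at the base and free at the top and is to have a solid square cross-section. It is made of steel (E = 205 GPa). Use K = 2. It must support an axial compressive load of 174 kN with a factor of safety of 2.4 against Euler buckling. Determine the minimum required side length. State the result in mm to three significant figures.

a ≈ 132 mm

Required P_cr = n·P = 2.4 × 174 = 417.6 kN
L_e = K·L = 2 × 5.54 = 11.08 m
Required I = P_cr·L_e²/(π²E) = 4.176×10^5 × 11.08² / (π² × 2.05×10^11) = 2.534×10^-5 m⁴
I_req = 2.534×10^7 mm⁴
Solid square: I = a⁴/12  ⇒  a = (12I)^(1/4) = (12×2.534×10^7)^(1/4) = 132 mm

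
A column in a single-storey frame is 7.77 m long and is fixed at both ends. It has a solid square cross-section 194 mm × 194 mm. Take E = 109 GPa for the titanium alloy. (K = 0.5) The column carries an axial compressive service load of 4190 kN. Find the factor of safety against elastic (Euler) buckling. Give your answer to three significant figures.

I = a⁴/12 = 194⁴/12 = 1.180×10^8 mm⁴
I = 1.180×10^8 mm⁴ = 1.180×10^-4 m⁴
Effective length L_e = K·L = 0.5 × 7.77 = 3.885 m
P_cr = π²EI / L_e² = π² × 109×10⁹ × 1.180×10^-4 / 3.885² = 8.413×10^6 N
Factor of safety n = P_cr / P = 8413.4 / 4190 = 2.01

n ≈ 2.01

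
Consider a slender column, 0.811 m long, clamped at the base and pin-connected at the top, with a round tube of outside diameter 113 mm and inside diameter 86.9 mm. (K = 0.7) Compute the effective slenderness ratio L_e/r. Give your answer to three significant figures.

d_o = 113 mm, d_i = 86.9 mm
I = π(d_o⁴ − d_i⁴)/64 = π(113⁴ − 86.90⁴)/64 = 5.204×10^6 mm⁴
A = 4.098×10^3 mm²;  r_min = √(I/A) = √(5.204×10^6/4.098×10^3) = 35.64 mm
L_e = K·L = 0.7 × 0.811 m = 0.5677 m = 567.70 mm
λ = L_e / r_min = 567.70 / 35.64 = 15.9

λ ≈ 15.9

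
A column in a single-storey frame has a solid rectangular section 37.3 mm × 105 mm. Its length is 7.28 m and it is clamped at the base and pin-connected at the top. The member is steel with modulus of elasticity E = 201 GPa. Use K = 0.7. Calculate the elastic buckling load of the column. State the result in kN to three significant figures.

P_cr ≈ 34.7 kN

Buckling occurs about the weak axis: I_min = h·b³/12 with b = 37.3 mm (the shorter side).
I_min = 105×37.3³/12 = 4.541×10^5 mm⁴
I = 4.541×10^5 mm⁴ = 4.541×10^-7 m⁴
Effective length L_e = K·L = 0.7 × 7.28 = 5.096 m
P_cr = π²EI / L_e² = π² × 201×10⁹ × 4.541×10^-7 / 5.096² = 3.469×10^4 N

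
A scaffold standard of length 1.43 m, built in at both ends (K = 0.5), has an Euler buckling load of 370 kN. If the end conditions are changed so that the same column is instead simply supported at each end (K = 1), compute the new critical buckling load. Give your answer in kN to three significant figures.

P_cr ∝ 1/K², so P_cr,new = P_cr,old × (K_old/K_new)² = 370 × (0.5/1)²
= 370 × 0.2500 = 92.5 kN

P_cr ≈ 92.5 kN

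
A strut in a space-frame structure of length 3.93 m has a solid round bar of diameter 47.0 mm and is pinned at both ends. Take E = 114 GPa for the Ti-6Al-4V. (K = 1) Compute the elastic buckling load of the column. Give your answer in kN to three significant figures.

P_cr ≈ 17.4 kN

I = πd⁴/64 = π×47.0⁴/64 = 2.395×10^5 mm⁴
I = 2.395×10^5 mm⁴ = 2.395×10^-7 m⁴
Effective length L_e = K·L = 1 × 3.93 = 3.930 m
P_cr = π²EI / L_e² = π² × 114×10⁹ × 2.395×10^-7 / 3.930² = 1.745×10^4 N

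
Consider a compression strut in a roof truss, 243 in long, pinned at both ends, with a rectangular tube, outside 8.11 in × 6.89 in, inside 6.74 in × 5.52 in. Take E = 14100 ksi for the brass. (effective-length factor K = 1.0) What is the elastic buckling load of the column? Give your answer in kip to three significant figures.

P_cr ≈ 298 kip

Weak-axis I_min = (h_o·b_o³ − h_i·b_i³)/12 with b_o = 6.89, b_i = 5.520 in (shorter outer/inner sides).
I_min = (8.11×6.89³ − 6.740×5.520³)/12 = 126.6 in⁴
Effective length L_e = K·L = 1 × 243 = 243.0 in
P_cr = π²EI / L_e² = π² × 14100×10³ × 126.6 / 243.0² = 2.983×10^5 lb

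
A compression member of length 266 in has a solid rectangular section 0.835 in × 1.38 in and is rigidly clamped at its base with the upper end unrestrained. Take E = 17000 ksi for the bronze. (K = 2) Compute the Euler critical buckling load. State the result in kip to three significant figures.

P_cr ≈ 0.0397 kip

Buckling occurs about the weak axis: I_min = h·b³/12 with b = 0.835 in (the shorter side).
I_min = 1.38×0.835³/12 = 6.695×10^-2 in⁴
Effective length L_e = K·L = 2 × 266 = 532.0 in
P_cr = π²EI / L_e² = π² × 17000×10³ × 6.695×10^-2 / 532.0² = 39.69 lb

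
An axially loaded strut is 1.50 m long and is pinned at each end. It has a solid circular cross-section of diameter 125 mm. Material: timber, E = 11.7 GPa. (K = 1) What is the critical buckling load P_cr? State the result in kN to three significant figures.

P_cr ≈ 615 kN

I = πd⁴/64 = π×125⁴/64 = 1.198×10^7 mm⁴
I = 1.198×10^7 mm⁴ = 1.198×10^-5 m⁴
Effective length L_e = K·L = 1 × 1.50 = 1.500 m
P_cr = π²EI / L_e² = π² × 11.7×10⁹ × 1.198×10^-5 / 1.500² = 6.151×10^5 N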